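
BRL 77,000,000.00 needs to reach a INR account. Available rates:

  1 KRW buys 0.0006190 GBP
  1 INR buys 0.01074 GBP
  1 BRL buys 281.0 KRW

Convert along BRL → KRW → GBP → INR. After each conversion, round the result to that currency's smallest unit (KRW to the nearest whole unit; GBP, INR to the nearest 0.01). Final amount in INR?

INR 1,247,048,696.46

BRL 77,000,000.00 × 281.0 = KRW 21,637,000,000
KRW 21,637,000,000 × 0.0006190 = GBP 13,393,303.00
GBP 13,393,303.00 ÷ 0.01074 = INR 1,247,048,696.46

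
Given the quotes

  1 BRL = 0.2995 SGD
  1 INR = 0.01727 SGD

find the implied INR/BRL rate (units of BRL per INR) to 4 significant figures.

1 INR × 0.01727 = 0.01727 SGD
0.01727 SGD ÷ 0.2995 = 0.0576628 BRL

INR/BRL = 0.05766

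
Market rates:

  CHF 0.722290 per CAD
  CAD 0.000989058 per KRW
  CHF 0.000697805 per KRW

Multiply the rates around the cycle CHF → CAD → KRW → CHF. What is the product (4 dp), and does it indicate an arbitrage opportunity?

0.9768 (arbitrage exists)

Around CHF → CAD → KRW → CHF: 1 ÷ 0.722290 ÷ 0.000989058 × 0.000697805 = 0.976789
Product < 1; profitable direction is CHF → KRW → CAD → CHF.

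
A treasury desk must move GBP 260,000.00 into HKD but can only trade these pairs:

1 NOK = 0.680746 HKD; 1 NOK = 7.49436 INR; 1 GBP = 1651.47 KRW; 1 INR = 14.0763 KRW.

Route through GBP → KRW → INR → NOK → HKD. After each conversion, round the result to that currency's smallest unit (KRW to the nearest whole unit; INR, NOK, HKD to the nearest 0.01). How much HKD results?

HKD 2,770,805.68

GBP 260,000.00 × 1651.47 = KRW 429,382,200
KRW 429,382,200 ÷ 14.0763 = INR 30,503,910.83
INR 30,503,910.83 ÷ 7.49436 = NOK 4,070,248.94
NOK 4,070,248.94 × 0.680746 = HKD 2,770,805.68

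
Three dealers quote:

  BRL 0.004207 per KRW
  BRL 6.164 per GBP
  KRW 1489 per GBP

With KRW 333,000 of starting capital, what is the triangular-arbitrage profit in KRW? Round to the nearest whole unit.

Profit: KRW 5,414

Profitable loop is KRW → BRL → GBP → KRW:
KRW 333,000 × 0.004207 = BRL 1,400.93
BRL 1,400.93 ÷ 6.164 = GBP 227.28
GBP 227.28 × 1489 = KRW 338,414
Profit = KRW 338,414 − KRW 333,000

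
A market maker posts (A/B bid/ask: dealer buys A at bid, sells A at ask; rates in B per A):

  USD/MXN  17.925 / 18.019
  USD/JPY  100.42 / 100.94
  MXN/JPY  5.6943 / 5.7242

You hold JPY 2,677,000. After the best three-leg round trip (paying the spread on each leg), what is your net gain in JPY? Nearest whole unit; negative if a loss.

Best loop JPY → USD → MXN → JPY:
JPY 2,677,000 ÷ 100.94 (buy USD at ask) = USD 26,520.71
USD 26,520.71 × 17.925 (sell USD at bid) = MXN 475,383.64
MXN 475,383.64 × 5.6943 (sell MXN at bid) = JPY 2,706,977

Net profit: JPY 29,977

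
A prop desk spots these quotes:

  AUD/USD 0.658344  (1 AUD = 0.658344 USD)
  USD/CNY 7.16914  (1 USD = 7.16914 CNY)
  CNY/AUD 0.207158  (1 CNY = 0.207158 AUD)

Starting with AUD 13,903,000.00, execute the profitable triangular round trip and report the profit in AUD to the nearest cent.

Profitable loop is AUD → CNY → USD → AUD:
AUD 13,903,000.00 ÷ 0.207158 = CNY 67,113,024.84
CNY 67,113,024.84 ÷ 7.16914 = USD 9,361,377.35
USD 9,361,377.35 ÷ 0.658344 = AUD 14,219,583.31
Profit = AUD 14,219,583.31 − AUD 13,903,000.00

Profit: AUD 316,583.31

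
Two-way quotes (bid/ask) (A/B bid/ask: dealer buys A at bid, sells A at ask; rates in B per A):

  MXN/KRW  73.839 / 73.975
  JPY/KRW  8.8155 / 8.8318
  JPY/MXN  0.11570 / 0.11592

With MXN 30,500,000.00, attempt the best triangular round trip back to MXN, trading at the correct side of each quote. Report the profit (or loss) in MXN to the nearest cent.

Net profit: MXN 854,757.25

Best loop MXN → JPY → KRW → MXN:
MXN 30,500,000.00 ÷ 0.11592 (buy JPY at ask) = JPY 263,112,491
JPY 263,112,491 × 8.8155 (sell JPY at bid) = KRW 2,319,468,168
KRW 2,319,468,168 ÷ 73.975 (buy MXN at ask) = MXN 31,354,757.25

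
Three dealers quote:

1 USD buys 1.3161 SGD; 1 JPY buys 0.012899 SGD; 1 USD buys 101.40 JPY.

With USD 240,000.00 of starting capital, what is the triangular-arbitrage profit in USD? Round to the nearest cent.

Profit: USD 1,493.88

Profitable loop is USD → SGD → JPY → USD:
USD 240,000.00 × 1.3161 = SGD 315,864.00
SGD 315,864.00 ÷ 0.012899 = JPY 24,487,480
JPY 24,487,480 ÷ 101.40 = USD 241,493.88
Profit = USD 241,493.88 − USD 240,000.00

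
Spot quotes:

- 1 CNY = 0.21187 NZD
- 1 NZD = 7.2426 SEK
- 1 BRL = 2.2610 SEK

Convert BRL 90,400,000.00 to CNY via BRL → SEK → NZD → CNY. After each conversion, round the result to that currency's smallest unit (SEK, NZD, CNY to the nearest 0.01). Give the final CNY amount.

CNY 133,200,245.72

BRL 90,400,000.00 × 2.2610 = SEK 204,394,400.00
SEK 204,394,400.00 ÷ 7.2426 = NZD 28,221,136.06
NZD 28,221,136.06 ÷ 0.21187 = CNY 133,200,245.72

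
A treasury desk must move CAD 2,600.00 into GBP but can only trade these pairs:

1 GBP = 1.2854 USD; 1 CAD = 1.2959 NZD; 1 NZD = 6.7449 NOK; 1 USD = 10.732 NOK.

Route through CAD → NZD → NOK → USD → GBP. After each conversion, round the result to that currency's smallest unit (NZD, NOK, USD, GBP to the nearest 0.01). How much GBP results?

GBP 1,647.41

CAD 2,600.00 × 1.2959 = NZD 3,369.34
NZD 3,369.34 × 6.7449 = NOK 22,725.86
NOK 22,725.86 ÷ 10.732 = USD 2,117.58
USD 2,117.58 ÷ 1.2854 = GBP 1,647.41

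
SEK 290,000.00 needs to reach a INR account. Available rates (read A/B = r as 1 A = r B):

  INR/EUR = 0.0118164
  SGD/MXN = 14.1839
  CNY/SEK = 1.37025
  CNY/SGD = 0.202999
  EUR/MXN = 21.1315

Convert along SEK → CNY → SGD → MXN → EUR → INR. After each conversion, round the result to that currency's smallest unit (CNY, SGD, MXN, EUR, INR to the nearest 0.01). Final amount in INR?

INR 2,440,463.25

SEK 290,000.00 ÷ 1.37025 = CNY 211,640.21
CNY 211,640.21 × 0.202999 = SGD 42,962.75
SGD 42,962.75 × 14.1839 = MXN 609,379.35
MXN 609,379.35 ÷ 21.1315 = EUR 28,837.49
EUR 28,837.49 ÷ 0.0118164 = INR 2,440,463.25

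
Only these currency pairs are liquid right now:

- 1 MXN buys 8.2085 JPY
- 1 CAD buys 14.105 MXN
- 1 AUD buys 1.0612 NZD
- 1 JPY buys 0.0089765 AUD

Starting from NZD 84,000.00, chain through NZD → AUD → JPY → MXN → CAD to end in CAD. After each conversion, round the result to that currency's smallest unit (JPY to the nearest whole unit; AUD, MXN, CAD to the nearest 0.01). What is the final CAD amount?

CAD 76,161.95

NZD 84,000.00 ÷ 1.0612 = AUD 79,155.67
AUD 79,155.67 ÷ 0.0089765 = JPY 8,818,099
JPY 8,818,099 ÷ 8.2085 = MXN 1,074,264.36
MXN 1,074,264.36 ÷ 14.105 = CAD 76,161.95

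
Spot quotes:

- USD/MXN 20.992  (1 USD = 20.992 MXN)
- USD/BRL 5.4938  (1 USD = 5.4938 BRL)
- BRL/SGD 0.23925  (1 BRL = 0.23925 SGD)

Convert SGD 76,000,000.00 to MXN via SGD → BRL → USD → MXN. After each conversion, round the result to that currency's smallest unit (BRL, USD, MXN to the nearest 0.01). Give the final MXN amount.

SGD 76,000,000.00 ÷ 0.23925 = BRL 317,659,352.14
BRL 317,659,352.14 ÷ 5.4938 = USD 57,821,426.36
USD 57,821,426.36 × 20.992 = MXN 1,213,787,382.15

MXN 1,213,787,382.15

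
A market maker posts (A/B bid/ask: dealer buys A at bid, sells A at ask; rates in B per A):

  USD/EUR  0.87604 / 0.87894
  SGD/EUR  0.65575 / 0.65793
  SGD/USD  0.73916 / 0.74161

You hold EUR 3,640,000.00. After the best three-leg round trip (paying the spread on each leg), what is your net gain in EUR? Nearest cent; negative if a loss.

Net profit: EUR 21,886.47

Best loop EUR → USD → SGD → EUR:
EUR 3,640,000.00 ÷ 0.87894 (buy USD at ask) = USD 4,141,352.08
USD 4,141,352.08 ÷ 0.74161 (buy SGD at ask) = SGD 5,584,272.17
SGD 5,584,272.17 × 0.65575 (sell SGD at bid) = EUR 3,661,886.47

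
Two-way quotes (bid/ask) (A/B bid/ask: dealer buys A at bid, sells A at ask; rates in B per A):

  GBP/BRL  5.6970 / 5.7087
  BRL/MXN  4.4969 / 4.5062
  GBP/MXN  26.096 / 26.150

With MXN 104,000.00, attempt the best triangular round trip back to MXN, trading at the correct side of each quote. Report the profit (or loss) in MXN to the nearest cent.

Net profit: MXN 1,501.73

Best loop MXN → BRL → GBP → MXN:
MXN 104,000.00 ÷ 4.5062 (buy BRL at ask) = BRL 23,079.31
BRL 23,079.31 ÷ 5.7087 (buy GBP at ask) = GBP 4,042.83
GBP 4,042.83 × 26.096 (sell GBP at bid) = MXN 105,501.73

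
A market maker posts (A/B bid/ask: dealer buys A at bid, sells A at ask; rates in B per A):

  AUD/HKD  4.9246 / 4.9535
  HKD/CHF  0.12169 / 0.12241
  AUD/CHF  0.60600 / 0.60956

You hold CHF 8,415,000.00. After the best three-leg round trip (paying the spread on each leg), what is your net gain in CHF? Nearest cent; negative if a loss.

Best loop CHF → HKD → AUD → CHF:
CHF 8,415,000.00 ÷ 0.12241 (buy HKD at ask) = HKD 68,744,383.63
HKD 68,744,383.63 ÷ 4.9535 (buy AUD at ask) = AUD 13,877,941.58
AUD 13,877,941.58 × 0.60600 (sell AUD at bid) = CHF 8,410,032.60

Net result: CHF -4,967.40 (no profitable arbitrage after spreads)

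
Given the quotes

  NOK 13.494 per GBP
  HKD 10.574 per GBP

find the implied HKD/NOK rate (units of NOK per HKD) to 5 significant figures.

HKD/NOK = 1.2761

1 HKD ÷ 10.574 = 0.0945716 GBP
0.0945716 GBP × 13.494 = 1.27615 NOK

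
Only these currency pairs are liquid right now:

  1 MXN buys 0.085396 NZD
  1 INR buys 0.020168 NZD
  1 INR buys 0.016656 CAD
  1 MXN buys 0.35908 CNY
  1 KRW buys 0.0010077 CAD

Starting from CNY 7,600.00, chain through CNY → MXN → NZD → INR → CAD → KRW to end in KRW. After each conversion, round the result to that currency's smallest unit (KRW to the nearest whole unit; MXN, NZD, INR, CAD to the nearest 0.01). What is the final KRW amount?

CNY 7,600.00 ÷ 0.35908 = MXN 21,165.20
MXN 21,165.20 × 0.085396 = NZD 1,807.42
NZD 1,807.42 ÷ 0.020168 = INR 89,618.21
INR 89,618.21 × 0.016656 = CAD 1,492.68
CAD 1,492.68 ÷ 0.0010077 = KRW 1,481,274

KRW 1,481,274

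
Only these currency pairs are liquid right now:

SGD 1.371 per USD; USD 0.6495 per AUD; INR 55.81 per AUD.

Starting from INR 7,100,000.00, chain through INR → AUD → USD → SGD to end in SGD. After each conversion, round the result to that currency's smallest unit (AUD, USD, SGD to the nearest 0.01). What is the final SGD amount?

INR 7,100,000.00 ÷ 55.81 = AUD 127,217.34
AUD 127,217.34 × 0.6495 = USD 82,627.66
USD 82,627.66 × 1.371 = SGD 113,282.52

SGD 113,282.52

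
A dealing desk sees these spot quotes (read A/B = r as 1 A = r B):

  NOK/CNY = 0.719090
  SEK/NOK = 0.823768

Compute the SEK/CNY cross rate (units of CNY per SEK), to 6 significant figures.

SEK/CNY = 0.592363

1 SEK × 0.823768 = 0.823768 NOK
0.823768 NOK × 0.719090 = 0.592363 CNY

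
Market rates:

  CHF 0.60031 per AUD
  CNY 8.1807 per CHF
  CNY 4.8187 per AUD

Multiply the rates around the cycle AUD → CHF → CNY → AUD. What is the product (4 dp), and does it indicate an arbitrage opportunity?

1.0191 (arbitrage exists)

Around AUD → CHF → CNY → AUD: 1 × 0.60031 × 8.1807 ÷ 4.8187 = 1.019145
Product > 1; profitable direction is AUD → CHF → CNY → AUD.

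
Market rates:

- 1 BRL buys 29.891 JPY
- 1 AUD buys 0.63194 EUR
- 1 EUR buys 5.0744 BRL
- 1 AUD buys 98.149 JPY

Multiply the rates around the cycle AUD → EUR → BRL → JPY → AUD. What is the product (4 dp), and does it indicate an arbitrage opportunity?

0.9766 (arbitrage exists)

Around AUD → EUR → BRL → JPY → AUD: 1 × 0.63194 × 5.0744 × 29.891 ÷ 98.149 = 0.976596
Product < 1; profitable direction is AUD → JPY → BRL → EUR → AUD.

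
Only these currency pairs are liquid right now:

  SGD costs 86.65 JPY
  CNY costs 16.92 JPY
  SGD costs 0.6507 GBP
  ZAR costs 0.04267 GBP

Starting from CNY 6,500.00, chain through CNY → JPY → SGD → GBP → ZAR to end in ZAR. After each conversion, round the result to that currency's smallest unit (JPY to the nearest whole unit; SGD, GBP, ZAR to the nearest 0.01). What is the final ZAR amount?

ZAR 19,355.28

CNY 6,500.00 × 16.92 = JPY 109,980
JPY 109,980 ÷ 86.65 = SGD 1,269.24
SGD 1,269.24 × 0.6507 = GBP 825.89
GBP 825.89 ÷ 0.04267 = ZAR 19,355.28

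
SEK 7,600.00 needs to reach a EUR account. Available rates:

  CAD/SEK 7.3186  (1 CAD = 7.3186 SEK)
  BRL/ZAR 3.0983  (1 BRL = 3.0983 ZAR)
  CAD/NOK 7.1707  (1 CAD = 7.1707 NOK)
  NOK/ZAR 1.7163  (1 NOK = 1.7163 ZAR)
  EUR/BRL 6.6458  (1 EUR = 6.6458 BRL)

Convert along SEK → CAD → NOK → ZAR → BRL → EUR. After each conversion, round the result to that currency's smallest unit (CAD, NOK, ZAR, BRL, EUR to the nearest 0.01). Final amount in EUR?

SEK 7,600.00 ÷ 7.3186 = CAD 1,038.45
CAD 1,038.45 × 7.1707 = NOK 7,446.41
NOK 7,446.41 × 1.7163 = ZAR 12,780.27
ZAR 12,780.27 ÷ 3.0983 = BRL 4,124.93
BRL 4,124.93 ÷ 6.6458 = EUR 620.68

EUR 620.68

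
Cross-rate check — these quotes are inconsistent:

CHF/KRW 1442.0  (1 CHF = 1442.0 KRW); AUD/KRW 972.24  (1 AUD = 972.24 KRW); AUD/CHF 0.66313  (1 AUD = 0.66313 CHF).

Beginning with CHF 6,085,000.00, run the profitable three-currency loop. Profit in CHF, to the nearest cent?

Profit: CHF 101,857.76

Profitable loop is CHF → AUD → KRW → CHF:
CHF 6,085,000.00 ÷ 0.66313 = AUD 9,176,179.63
AUD 9,176,179.63 × 972.24 = KRW 8,921,448,886
KRW 8,921,448,886 ÷ 1442.0 = CHF 6,186,857.76
Profit = CHF 6,186,857.76 − CHF 6,085,000.00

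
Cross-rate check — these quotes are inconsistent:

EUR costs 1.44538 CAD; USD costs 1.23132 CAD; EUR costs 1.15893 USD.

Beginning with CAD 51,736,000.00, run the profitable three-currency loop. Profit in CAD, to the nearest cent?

Profitable loop is CAD → USD → EUR → CAD:
CAD 51,736,000.00 ÷ 1.23132 = USD 42,016,697.53
USD 42,016,697.53 ÷ 1.15893 = EUR 36,254,732.84
EUR 36,254,732.84 × 1.44538 = CAD 52,401,865.75
Profit = CAD 52,401,865.75 − CAD 51,736,000.00

Profit: CAD 665,865.75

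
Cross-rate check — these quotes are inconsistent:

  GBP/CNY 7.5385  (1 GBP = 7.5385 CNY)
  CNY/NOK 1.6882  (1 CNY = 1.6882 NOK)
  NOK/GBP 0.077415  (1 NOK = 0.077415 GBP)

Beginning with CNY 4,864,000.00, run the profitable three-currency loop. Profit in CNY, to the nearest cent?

Profitable loop is CNY → GBP → NOK → CNY:
CNY 4,864,000.00 ÷ 7.5385 = GBP 645,221.20
GBP 645,221.20 ÷ 0.077415 = NOK 8,334,575.96
NOK 8,334,575.96 ÷ 1.6882 = CNY 4,936,960.05
Profit = CNY 4,936,960.05 − CNY 4,864,000.00

Profit: CNY 72,960.05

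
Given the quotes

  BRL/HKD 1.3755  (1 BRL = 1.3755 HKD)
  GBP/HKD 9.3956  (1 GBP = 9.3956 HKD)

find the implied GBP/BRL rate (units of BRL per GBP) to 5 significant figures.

1 GBP × 9.3956 = 9.3956 HKD
9.3956 HKD ÷ 1.3755 = 6.83068 BRL

GBP/BRL = 6.8307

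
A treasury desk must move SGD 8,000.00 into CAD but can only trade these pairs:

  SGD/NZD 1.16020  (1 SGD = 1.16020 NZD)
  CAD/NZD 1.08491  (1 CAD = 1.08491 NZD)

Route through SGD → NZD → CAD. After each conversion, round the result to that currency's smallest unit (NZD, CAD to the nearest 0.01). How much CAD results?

CAD 8,555.18

SGD 8,000.00 × 1.16020 = NZD 9,281.60
NZD 9,281.60 ÷ 1.08491 = CAD 8,555.18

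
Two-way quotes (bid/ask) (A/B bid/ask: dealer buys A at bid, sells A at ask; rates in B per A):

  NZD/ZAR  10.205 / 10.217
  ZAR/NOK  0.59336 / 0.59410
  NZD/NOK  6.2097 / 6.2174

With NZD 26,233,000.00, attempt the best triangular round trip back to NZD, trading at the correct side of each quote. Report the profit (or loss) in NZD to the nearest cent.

Net profit: NZD 604,102.99

Best loop NZD → NOK → ZAR → NZD:
NZD 26,233,000.00 × 6.2097 (sell NZD at bid) = NOK 162,899,060.10
NOK 162,899,060.10 ÷ 0.59410 (buy ZAR at ask) = ZAR 274,194,681.20
ZAR 274,194,681.20 ÷ 10.217 (buy NZD at ask) = NZD 26,837,102.99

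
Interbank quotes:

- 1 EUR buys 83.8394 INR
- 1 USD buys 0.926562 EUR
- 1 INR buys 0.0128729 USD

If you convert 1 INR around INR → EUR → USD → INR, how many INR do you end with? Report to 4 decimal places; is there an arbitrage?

Around INR → EUR → USD → INR: 1 ÷ 83.8394 ÷ 0.926562 ÷ 0.0128729 = 1.000002
Product ≈ 1 (deviation 0.000%, within rounding noise).

1.0000 (no arbitrage)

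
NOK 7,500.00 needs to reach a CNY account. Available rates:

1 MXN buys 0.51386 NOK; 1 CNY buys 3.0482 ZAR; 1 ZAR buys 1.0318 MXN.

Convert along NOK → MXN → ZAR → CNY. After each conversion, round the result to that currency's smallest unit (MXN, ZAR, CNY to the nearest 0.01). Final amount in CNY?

NOK 7,500.00 ÷ 0.51386 = MXN 14,595.42
MXN 14,595.42 ÷ 1.0318 = ZAR 14,145.59
ZAR 14,145.59 ÷ 3.0482 = CNY 4,640.64

CNY 4,640.64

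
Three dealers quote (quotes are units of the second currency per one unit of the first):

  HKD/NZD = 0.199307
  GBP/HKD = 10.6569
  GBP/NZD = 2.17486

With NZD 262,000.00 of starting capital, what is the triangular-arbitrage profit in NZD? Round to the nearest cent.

Profitable loop is NZD → HKD → GBP → NZD:
NZD 262,000.00 ÷ 0.199307 = HKD 1,314,554.93
HKD 1,314,554.93 ÷ 10.6569 = GBP 123,352.47
GBP 123,352.47 × 2.17486 = NZD 268,274.35
Profit = NZD 268,274.35 − NZD 262,000.00

Profit: NZD 6,274.35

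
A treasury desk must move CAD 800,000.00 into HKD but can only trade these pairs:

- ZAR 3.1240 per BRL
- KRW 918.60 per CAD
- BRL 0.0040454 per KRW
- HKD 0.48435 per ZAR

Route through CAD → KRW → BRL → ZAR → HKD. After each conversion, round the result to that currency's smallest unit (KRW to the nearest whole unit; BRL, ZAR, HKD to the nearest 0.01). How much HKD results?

HKD 4,498,298.04

CAD 800,000.00 × 918.60 = KRW 734,880,000
KRW 734,880,000 × 0.0040454 = BRL 2,972,883.55
BRL 2,972,883.55 × 3.1240 = ZAR 9,287,288.21
ZAR 9,287,288.21 × 0.48435 = HKD 4,498,298.04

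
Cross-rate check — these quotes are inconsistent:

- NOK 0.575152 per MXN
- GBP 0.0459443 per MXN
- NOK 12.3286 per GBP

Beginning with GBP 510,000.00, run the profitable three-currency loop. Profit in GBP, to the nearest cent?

Profitable loop is GBP → MXN → NOK → GBP:
GBP 510,000.00 ÷ 0.0459443 = MXN 11,100,397.66
MXN 11,100,397.66 × 0.575152 = NOK 6,384,415.91
NOK 6,384,415.91 ÷ 12.3286 = GBP 517,854.09
Profit = GBP 517,854.09 − GBP 510,000.00

Profit: GBP 7,854.09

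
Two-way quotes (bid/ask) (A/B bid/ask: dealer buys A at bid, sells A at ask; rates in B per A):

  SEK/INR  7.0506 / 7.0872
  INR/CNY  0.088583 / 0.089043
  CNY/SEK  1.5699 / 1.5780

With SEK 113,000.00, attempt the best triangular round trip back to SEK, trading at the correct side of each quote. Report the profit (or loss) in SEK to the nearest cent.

Best loop SEK → CNY → INR → SEK:
SEK 113,000.00 ÷ 1.5780 (buy CNY at ask) = CNY 71,609.63
CNY 71,609.63 ÷ 0.089043 (buy INR at ask) = INR 804,214.06
INR 804,214.06 ÷ 7.0872 (buy SEK at ask) = SEK 113,474.16

Net profit: SEK 474.16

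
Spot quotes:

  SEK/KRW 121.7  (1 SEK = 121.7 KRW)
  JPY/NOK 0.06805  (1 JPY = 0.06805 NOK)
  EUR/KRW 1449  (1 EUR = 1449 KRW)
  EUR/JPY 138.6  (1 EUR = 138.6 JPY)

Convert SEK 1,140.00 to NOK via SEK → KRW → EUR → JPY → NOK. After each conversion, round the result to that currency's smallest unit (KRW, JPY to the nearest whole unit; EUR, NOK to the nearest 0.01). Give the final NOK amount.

NOK 903.09

SEK 1,140.00 × 121.7 = KRW 138,738
KRW 138,738 ÷ 1449 = EUR 95.75
EUR 95.75 × 138.6 = JPY 13,271
JPY 13,271 × 0.06805 = NOK 903.09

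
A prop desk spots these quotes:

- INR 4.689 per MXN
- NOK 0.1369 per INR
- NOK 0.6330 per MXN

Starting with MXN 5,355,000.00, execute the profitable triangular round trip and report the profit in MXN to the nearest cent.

Profitable loop is MXN → INR → NOK → MXN:
MXN 5,355,000.00 × 4.689 = INR 25,109,595.00
INR 25,109,595.00 × 0.1369 = NOK 3,437,503.56
NOK 3,437,503.56 ÷ 0.6330 = MXN 5,430,495.35
Profit = MXN 5,430,495.35 − MXN 5,355,000.00

Profit: MXN 75,495.35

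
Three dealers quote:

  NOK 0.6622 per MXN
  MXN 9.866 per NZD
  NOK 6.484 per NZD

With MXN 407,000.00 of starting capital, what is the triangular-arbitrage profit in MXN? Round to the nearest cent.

Profit: MXN 3,092.37

Profitable loop is MXN → NOK → NZD → MXN:
MXN 407,000.00 × 0.6622 = NOK 269,515.40
NOK 269,515.40 ÷ 6.484 = NZD 41,566.22
NZD 41,566.22 × 9.866 = MXN 410,092.37
Profit = MXN 410,092.37 − MXN 407,000.00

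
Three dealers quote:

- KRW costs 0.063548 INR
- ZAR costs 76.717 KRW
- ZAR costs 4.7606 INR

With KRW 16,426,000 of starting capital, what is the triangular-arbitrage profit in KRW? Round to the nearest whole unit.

Profitable loop is KRW → INR → ZAR → KRW:
KRW 16,426,000 × 0.063548 = INR 1,043,839.45
INR 1,043,839.45 ÷ 4.7606 = ZAR 219,266.36
ZAR 219,266.36 × 76.717 = KRW 16,821,458
Profit = KRW 16,821,458 − KRW 16,426,000

Profit: KRW 395,458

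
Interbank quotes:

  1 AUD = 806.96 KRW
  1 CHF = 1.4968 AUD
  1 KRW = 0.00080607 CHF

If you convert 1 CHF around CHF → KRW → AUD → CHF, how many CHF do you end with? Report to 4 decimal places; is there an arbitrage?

Around CHF → KRW → AUD → CHF: 1 ÷ 0.00080607 ÷ 806.96 ÷ 1.4968 = 1.027097
Product > 1; profitable direction is CHF → KRW → AUD → CHF.

1.0271 (arbitrage exists)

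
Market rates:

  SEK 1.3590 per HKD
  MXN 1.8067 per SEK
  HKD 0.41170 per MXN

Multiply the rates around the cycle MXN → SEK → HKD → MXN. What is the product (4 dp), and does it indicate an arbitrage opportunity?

Around MXN → SEK → HKD → MXN: 1 ÷ 1.8067 ÷ 1.3590 ÷ 0.41170 = 0.989267
Product < 1; profitable direction is MXN → HKD → SEK → MXN.

0.9893 (arbitrage exists)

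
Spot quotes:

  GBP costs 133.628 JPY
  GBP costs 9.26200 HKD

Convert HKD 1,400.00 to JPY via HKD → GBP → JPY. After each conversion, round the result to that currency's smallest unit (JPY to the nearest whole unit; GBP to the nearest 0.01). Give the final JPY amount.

JPY 20,199

HKD 1,400.00 ÷ 9.26200 = GBP 151.16
GBP 151.16 × 133.628 = JPY 20,199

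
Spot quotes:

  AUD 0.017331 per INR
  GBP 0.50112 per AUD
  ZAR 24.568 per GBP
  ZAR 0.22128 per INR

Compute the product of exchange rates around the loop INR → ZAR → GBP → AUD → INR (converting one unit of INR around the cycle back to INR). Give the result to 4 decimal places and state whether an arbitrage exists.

1.0371 (arbitrage exists)

Around INR → ZAR → GBP → AUD → INR: 1 × 0.22128 ÷ 24.568 ÷ 0.50112 ÷ 0.017331 = 1.037067
Product > 1; profitable direction is INR → ZAR → GBP → AUD → INR.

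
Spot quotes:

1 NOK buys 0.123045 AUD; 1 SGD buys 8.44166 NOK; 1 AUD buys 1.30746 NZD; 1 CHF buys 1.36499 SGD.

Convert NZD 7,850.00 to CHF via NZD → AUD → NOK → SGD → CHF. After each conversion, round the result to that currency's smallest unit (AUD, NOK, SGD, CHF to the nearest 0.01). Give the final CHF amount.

NZD 7,850.00 ÷ 1.30746 = AUD 6,004.01
AUD 6,004.01 ÷ 0.123045 = NOK 48,795.24
NOK 48,795.24 ÷ 8.44166 = SGD 5,780.29
SGD 5,780.29 ÷ 1.36499 = CHF 4,234.68

CHF 4,234.68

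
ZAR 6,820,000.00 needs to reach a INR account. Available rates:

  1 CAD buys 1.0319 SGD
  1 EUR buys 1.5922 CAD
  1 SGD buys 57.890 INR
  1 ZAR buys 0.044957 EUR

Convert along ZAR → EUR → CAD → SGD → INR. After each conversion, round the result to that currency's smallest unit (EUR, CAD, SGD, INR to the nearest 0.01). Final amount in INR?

ZAR 6,820,000.00 × 0.044957 = EUR 306,606.74
EUR 306,606.74 × 1.5922 = CAD 488,179.25
CAD 488,179.25 × 1.0319 = SGD 503,752.17
SGD 503,752.17 × 57.890 = INR 29,162,213.12

INR 29,162,213.12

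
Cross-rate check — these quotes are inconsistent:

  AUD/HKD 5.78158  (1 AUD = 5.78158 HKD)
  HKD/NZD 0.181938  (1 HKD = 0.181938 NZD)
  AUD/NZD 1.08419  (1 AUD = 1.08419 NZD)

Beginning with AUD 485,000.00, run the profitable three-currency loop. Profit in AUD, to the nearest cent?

Profit: AUD 14,893.14

Profitable loop is AUD → NZD → HKD → AUD:
AUD 485,000.00 × 1.08419 = NZD 525,832.15
NZD 525,832.15 ÷ 0.181938 = HKD 2,890,172.20
HKD 2,890,172.20 ÷ 5.78158 = AUD 499,893.14
Profit = AUD 499,893.14 − AUD 485,000.00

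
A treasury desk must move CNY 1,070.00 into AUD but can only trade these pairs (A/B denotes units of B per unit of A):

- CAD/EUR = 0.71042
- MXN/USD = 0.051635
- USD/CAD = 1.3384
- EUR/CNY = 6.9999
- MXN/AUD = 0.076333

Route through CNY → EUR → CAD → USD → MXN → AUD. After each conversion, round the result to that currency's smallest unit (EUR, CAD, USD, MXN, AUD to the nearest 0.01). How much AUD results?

CNY 1,070.00 ÷ 6.9999 = EUR 152.86
EUR 152.86 ÷ 0.71042 = CAD 215.17
CAD 215.17 ÷ 1.3384 = USD 160.77
USD 160.77 ÷ 0.051635 = MXN 3,113.59
MXN 3,113.59 × 0.076333 = AUD 237.67

AUD 237.67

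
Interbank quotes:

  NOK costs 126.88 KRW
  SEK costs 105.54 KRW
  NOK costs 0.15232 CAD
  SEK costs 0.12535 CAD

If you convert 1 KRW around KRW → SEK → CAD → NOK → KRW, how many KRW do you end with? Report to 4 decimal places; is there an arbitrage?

Around KRW → SEK → CAD → NOK → KRW: 1 ÷ 105.54 × 0.12535 ÷ 0.15232 × 126.88 = 0.989335
Product < 1; profitable direction is KRW → NOK → CAD → SEK → KRW.

0.9893 (arbitrage exists)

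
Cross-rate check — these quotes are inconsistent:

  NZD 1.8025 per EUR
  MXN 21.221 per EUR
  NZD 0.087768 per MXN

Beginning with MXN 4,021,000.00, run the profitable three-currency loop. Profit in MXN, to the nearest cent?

Profitable loop is MXN → NZD → EUR → MXN:
MXN 4,021,000.00 × 0.087768 = NZD 352,915.13
NZD 352,915.13 ÷ 1.8025 = EUR 195,792.03
EUR 195,792.03 × 21.221 = MXN 4,154,902.60
Profit = MXN 4,154,902.60 − MXN 4,021,000.00

Profit: MXN 133,902.60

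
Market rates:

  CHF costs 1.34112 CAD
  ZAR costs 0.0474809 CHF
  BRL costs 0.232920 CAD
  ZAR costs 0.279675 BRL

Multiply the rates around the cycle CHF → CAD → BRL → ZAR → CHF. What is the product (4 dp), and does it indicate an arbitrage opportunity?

Around CHF → CAD → BRL → ZAR → CHF: 1 × 1.34112 ÷ 0.232920 ÷ 0.279675 × 0.0474809 = 0.977521
Product < 1; profitable direction is CHF → ZAR → BRL → CAD → CHF.

0.9775 (arbitrage exists)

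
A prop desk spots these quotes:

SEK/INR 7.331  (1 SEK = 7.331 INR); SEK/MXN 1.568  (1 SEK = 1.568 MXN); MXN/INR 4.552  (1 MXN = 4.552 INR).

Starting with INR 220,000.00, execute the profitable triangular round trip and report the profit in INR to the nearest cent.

Profitable loop is INR → MXN → SEK → INR:
INR 220,000.00 ÷ 4.552 = MXN 48,330.40
MXN 48,330.40 ÷ 1.568 = SEK 30,822.96
SEK 30,822.96 × 7.331 = INR 225,963.13
Profit = INR 225,963.13 − INR 220,000.00

Profit: INR 5,963.13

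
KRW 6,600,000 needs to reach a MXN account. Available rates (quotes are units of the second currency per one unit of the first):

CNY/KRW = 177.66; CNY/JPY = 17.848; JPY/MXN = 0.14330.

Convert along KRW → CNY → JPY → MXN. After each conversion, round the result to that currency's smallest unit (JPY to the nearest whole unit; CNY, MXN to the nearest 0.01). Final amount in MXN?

MXN 95,014.49

KRW 6,600,000 ÷ 177.66 = CNY 37,149.61
CNY 37,149.61 × 17.848 = JPY 663,046
JPY 663,046 × 0.14330 = MXN 95,014.49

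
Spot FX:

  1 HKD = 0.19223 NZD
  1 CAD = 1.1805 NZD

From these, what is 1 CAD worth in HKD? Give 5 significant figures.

1 CAD × 1.1805 = 1.1805 NZD
1.1805 NZD ÷ 0.19223 = 6.14108 HKD

CAD/HKD = 6.1411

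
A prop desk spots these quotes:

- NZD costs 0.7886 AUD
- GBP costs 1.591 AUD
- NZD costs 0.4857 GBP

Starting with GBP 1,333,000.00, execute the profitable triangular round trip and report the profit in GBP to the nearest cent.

Profit: GBP 27,343.67

Profitable loop is GBP → NZD → AUD → GBP:
GBP 1,333,000.00 ÷ 0.4857 = NZD 2,744,492.49
NZD 2,744,492.49 × 0.7886 = AUD 2,164,306.77
AUD 2,164,306.77 ÷ 1.591 = GBP 1,360,343.67
Profit = GBP 1,360,343.67 − GBP 1,333,000.00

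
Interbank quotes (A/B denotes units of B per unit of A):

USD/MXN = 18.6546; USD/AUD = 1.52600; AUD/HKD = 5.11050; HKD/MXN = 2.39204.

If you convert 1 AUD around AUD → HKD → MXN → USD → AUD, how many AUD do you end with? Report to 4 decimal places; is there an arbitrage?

Around AUD → HKD → MXN → USD → AUD: 1 × 5.11050 × 2.39204 ÷ 18.6546 × 1.52600 = 1.000001
Product ≈ 1 (deviation 0.000%, within rounding noise).

1.0000 (no arbitrage)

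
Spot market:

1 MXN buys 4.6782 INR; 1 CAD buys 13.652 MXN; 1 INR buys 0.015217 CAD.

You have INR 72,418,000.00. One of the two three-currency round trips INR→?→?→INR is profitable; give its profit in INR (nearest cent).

Profitable loop is INR → MXN → CAD → INR:
INR 72,418,000.00 ÷ 4.6782 = MXN 15,479,885.43
MXN 15,479,885.43 ÷ 13.652 = CAD 1,133,891.40
CAD 1,133,891.40 ÷ 0.015217 = INR 74,514,779.68
Profit = INR 74,514,779.68 − INR 72,418,000.00

Profit: INR 2,096,779.68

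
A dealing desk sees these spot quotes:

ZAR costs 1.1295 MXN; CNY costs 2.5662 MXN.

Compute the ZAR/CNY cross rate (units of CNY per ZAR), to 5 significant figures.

ZAR/CNY = 0.44014

1 ZAR × 1.1295 = 1.1295 MXN
1.1295 MXN ÷ 2.5662 = 0.440145 CNY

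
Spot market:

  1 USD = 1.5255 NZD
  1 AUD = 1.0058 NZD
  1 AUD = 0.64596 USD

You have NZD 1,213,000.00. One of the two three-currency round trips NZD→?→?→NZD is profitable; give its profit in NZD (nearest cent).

Profit: NZD 25,096.78

Profitable loop is NZD → USD → AUD → NZD:
NZD 1,213,000.00 ÷ 1.5255 = USD 795,149.13
USD 795,149.13 ÷ 0.64596 = AUD 1,230,957.23
AUD 1,230,957.23 × 1.0058 = NZD 1,238,096.78
Profit = NZD 1,238,096.78 − NZD 1,213,000.00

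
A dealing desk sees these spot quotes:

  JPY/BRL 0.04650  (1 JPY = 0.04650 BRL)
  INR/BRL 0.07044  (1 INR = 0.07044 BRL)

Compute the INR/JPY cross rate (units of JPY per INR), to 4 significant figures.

1 INR × 0.07044 = 0.07044 BRL
0.07044 BRL ÷ 0.04650 = 1.51484 JPY

INR/JPY = 1.515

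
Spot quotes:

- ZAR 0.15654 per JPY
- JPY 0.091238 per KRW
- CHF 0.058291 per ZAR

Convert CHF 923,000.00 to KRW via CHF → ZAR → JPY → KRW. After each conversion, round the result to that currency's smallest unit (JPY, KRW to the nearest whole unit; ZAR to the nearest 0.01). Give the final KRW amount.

CHF 923,000.00 ÷ 0.058291 = ZAR 15,834,348.36
ZAR 15,834,348.36 ÷ 0.15654 = JPY 101,152,091
JPY 101,152,091 ÷ 0.091238 = KRW 1,108,661,862

KRW 1,108,661,862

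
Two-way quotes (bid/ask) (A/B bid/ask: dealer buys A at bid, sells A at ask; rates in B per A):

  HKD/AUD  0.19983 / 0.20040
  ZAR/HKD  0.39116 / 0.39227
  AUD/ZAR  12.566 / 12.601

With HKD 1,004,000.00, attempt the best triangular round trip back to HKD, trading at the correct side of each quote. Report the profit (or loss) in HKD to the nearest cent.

Net profit: HKD 9,551.66

Best loop HKD → ZAR → AUD → HKD:
HKD 1,004,000.00 ÷ 0.39227 (buy ZAR at ask) = ZAR 2,559,461.60
ZAR 2,559,461.60 ÷ 12.601 (buy AUD at ask) = AUD 203,115.75
AUD 203,115.75 ÷ 0.20040 (buy HKD at ask) = HKD 1,013,551.66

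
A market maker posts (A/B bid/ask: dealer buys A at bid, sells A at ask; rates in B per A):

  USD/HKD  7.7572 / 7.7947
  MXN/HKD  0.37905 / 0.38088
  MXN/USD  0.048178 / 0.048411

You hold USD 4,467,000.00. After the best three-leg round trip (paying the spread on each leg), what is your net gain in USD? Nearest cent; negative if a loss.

Best loop USD → MXN → HKD → USD:
USD 4,467,000.00 ÷ 0.048411 (buy MXN at ask) = MXN 92,272,417.43
MXN 92,272,417.43 × 0.37905 (sell MXN at bid) = HKD 34,975,859.83
HKD 34,975,859.83 ÷ 7.7947 (buy USD at ask) = USD 4,487,133.54

Net profit: USD 20,133.54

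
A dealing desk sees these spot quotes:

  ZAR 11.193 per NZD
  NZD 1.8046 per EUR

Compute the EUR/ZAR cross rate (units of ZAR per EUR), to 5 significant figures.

1 EUR × 1.8046 = 1.8046 NZD
1.8046 NZD × 11.193 = 20.1989 ZAR

EUR/ZAR = 20.199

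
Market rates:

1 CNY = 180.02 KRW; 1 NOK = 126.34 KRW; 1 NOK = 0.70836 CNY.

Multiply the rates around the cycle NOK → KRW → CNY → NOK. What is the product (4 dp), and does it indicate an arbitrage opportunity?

Around NOK → KRW → CNY → NOK: 1 × 126.34 ÷ 180.02 ÷ 0.70836 = 0.990755
Product < 1; profitable direction is NOK → CNY → KRW → NOK.

0.9908 (arbitrage exists)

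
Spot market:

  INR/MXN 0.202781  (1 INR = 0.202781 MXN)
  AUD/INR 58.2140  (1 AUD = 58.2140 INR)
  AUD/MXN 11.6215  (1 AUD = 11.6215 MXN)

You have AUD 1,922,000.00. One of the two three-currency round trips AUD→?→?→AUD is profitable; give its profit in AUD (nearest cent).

Profit: AUD 30,297.05

Profitable loop is AUD → INR → MXN → AUD:
AUD 1,922,000.00 × 58.2140 = INR 111,887,308.00
INR 111,887,308.00 × 0.202781 = MXN 22,688,620.20
MXN 22,688,620.20 ÷ 11.6215 = AUD 1,952,297.05
Profit = AUD 1,952,297.05 − AUD 1,922,000.00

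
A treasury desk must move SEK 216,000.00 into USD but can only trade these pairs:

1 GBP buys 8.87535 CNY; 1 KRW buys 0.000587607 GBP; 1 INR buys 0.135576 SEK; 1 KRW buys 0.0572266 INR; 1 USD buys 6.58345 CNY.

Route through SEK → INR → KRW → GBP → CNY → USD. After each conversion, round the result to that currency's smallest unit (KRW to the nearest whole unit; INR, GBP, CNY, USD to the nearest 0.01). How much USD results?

USD 22,054.23

SEK 216,000.00 ÷ 0.135576 = INR 1,593,202.34
INR 1,593,202.34 ÷ 0.0572266 = KRW 27,840,241
KRW 27,840,241 × 0.000587607 = GBP 16,359.12
GBP 16,359.12 × 8.87535 = CNY 145,192.92
CNY 145,192.92 ÷ 6.58345 = USD 22,054.23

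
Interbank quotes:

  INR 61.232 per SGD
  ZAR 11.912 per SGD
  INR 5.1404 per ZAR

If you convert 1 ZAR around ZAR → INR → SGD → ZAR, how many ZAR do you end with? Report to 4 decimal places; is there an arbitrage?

Around ZAR → INR → SGD → ZAR: 1 × 5.1404 ÷ 61.232 × 11.912 = 1.000007
Product ≈ 1 (deviation 0.001%, within rounding noise).

1.0000 (no arbitrage)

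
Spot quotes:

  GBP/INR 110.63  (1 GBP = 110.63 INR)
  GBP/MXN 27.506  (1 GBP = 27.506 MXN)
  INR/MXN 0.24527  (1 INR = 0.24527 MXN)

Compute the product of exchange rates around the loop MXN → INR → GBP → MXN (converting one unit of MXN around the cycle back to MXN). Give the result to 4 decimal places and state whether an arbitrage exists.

1.0137 (arbitrage exists)

Around MXN → INR → GBP → MXN: 1 ÷ 0.24527 ÷ 110.63 × 27.506 = 1.013702
Product > 1; profitable direction is MXN → INR → GBP → MXN.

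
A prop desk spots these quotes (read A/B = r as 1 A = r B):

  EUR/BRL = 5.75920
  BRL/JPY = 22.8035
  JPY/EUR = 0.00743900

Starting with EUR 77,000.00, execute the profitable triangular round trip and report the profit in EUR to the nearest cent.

Profitable loop is EUR → JPY → BRL → EUR:
EUR 77,000.00 ÷ 0.00743900 = JPY 10,350,854
JPY 10,350,854 ÷ 22.8035 = BRL 453,915.13
BRL 453,915.13 ÷ 5.75920 = EUR 78,815.66
Profit = EUR 78,815.66 − EUR 77,000.00

Profit: EUR 1,815.66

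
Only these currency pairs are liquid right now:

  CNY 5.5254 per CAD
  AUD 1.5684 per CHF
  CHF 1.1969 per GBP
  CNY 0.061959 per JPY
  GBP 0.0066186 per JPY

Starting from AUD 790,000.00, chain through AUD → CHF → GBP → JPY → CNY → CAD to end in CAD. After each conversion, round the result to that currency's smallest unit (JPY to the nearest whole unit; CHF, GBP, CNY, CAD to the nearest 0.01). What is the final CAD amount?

AUD 790,000.00 ÷ 1.5684 = CHF 503,698.04
CHF 503,698.04 ÷ 1.1969 = GBP 420,835.53
GBP 420,835.53 ÷ 0.0066186 = JPY 63,583,768
JPY 63,583,768 × 0.061959 = CNY 3,939,586.68
CNY 3,939,586.68 ÷ 5.5254 = CAD 712,995.74

CAD 712,995.74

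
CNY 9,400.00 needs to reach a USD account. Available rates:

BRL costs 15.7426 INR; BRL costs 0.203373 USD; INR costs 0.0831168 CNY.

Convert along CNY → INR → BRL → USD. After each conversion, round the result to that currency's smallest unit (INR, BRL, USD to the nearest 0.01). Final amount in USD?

CNY 9,400.00 ÷ 0.0831168 = INR 113,093.86
INR 113,093.86 ÷ 15.7426 = BRL 7,183.94
BRL 7,183.94 × 0.203373 = USD 1,461.02

USD 1,461.02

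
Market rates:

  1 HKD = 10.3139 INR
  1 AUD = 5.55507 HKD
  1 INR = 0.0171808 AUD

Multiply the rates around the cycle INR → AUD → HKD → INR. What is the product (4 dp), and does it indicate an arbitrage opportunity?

Around INR → AUD → HKD → INR: 1 × 0.0171808 × 5.55507 × 10.3139 = 0.984364
Product < 1; profitable direction is INR → HKD → AUD → INR.

0.9844 (arbitrage exists)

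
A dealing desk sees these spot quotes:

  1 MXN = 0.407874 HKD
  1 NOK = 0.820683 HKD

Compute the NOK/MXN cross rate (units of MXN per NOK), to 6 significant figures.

1 NOK × 0.820683 = 0.820683 HKD
0.820683 HKD ÷ 0.407874 = 2.0121 MXN

NOK/MXN = 2.01210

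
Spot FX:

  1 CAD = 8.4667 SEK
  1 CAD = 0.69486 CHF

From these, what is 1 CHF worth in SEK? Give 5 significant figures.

1 CHF ÷ 0.69486 = 1.43914 CAD
1.43914 CAD × 8.4667 = 12.1848 SEK

CHF/SEK = 12.185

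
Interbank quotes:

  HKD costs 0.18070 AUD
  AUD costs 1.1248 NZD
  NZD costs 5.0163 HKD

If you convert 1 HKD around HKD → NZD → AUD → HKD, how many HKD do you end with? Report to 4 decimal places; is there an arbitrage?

Around HKD → NZD → AUD → HKD: 1 ÷ 5.0163 ÷ 1.1248 ÷ 0.18070 = 0.980806
Product < 1; profitable direction is HKD → AUD → NZD → HKD.

0.9808 (arbitrage exists)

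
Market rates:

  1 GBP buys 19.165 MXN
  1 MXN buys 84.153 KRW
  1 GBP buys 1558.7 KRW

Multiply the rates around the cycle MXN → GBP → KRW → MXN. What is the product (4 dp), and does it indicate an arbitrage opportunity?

0.9665 (arbitrage exists)

Around MXN → GBP → KRW → MXN: 1 ÷ 19.165 × 1558.7 ÷ 84.153 = 0.966461
Product < 1; profitable direction is MXN → KRW → GBP → MXN.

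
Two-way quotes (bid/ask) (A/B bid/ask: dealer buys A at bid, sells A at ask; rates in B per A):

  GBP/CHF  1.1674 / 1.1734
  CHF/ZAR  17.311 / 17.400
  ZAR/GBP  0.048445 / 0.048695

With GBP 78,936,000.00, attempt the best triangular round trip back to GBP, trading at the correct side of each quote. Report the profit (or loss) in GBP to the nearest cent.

Best loop GBP → ZAR → CHF → GBP:
GBP 78,936,000.00 ÷ 0.048695 (buy ZAR at ask) = ZAR 1,621,028,853.06
ZAR 1,621,028,853.06 ÷ 17.400 (buy CHF at ask) = CHF 93,162,577.76
CHF 93,162,577.76 ÷ 1.1734 (buy GBP at ask) = GBP 79,395,413.13

Net profit: GBP 459,413.13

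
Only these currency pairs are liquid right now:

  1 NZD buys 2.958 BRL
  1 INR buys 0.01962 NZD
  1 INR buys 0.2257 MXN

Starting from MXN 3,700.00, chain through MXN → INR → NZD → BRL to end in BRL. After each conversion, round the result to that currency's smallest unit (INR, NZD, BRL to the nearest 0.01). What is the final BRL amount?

MXN 3,700.00 ÷ 0.2257 = INR 16,393.44
INR 16,393.44 × 0.01962 = NZD 321.64
NZD 321.64 × 2.958 = BRL 951.41

BRL 951.41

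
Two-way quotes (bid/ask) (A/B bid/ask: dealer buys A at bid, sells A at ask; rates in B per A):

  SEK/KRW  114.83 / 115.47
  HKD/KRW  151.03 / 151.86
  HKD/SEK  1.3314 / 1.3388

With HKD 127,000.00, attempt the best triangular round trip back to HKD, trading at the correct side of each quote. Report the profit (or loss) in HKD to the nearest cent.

Net profit: HKD 856.92

Best loop HKD → SEK → KRW → HKD:
HKD 127,000.00 × 1.3314 (sell HKD at bid) = SEK 169,087.80
SEK 169,087.80 × 114.83 (sell SEK at bid) = KRW 19,416,352
KRW 19,416,352 ÷ 151.86 (buy HKD at ask) = HKD 127,856.92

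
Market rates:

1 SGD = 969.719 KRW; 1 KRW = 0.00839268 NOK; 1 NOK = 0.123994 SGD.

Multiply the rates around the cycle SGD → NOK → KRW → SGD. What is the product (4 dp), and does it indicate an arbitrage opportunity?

Around SGD → NOK → KRW → SGD: 1 ÷ 0.123994 ÷ 0.00839268 ÷ 969.719 = 0.990952
Product < 1; profitable direction is SGD → KRW → NOK → SGD.

0.9910 (arbitrage exists)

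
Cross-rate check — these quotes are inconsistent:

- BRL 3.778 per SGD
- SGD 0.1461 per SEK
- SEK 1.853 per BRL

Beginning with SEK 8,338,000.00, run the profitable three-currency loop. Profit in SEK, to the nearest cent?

Profitable loop is SEK → SGD → BRL → SEK:
SEK 8,338,000.00 × 0.1461 = SGD 1,218,181.80
SGD 1,218,181.80 × 3.778 = BRL 4,602,290.84
BRL 4,602,290.84 × 1.853 = SEK 8,528,044.93
Profit = SEK 8,528,044.93 − SEK 8,338,000.00

Profit: SEK 190,044.93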